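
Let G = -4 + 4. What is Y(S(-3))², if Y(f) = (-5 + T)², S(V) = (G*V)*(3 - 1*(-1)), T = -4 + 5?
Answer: 256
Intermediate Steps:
T = 1
G = 0
S(V) = 0 (S(V) = (0*V)*(3 - 1*(-1)) = 0*(3 + 1) = 0*4 = 0)
Y(f) = 16 (Y(f) = (-5 + 1)² = (-4)² = 16)
Y(S(-3))² = 16² = 256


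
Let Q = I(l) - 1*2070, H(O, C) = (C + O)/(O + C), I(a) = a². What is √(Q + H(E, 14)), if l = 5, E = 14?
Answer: 2*I*√511 ≈ 45.211*I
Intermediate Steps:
H(O, C) = 1 (H(O, C) = (C + O)/(C + O) = 1)
Q = -2045 (Q = 5² - 1*2070 = 25 - 2070 = -2045)
√(Q + H(E, 14)) = √(-2045 + 1) = √(-2044) = 2*I*√511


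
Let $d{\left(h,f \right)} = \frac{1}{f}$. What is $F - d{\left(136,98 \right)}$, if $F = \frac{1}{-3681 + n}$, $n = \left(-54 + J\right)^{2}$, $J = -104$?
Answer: $- \frac{21185}{2085734} \approx -0.010157$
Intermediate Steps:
$n = 24964$ ($n = \left(-54 - 104\right)^{2} = \left(-158\right)^{2} = 24964$)
$F = \frac{1}{21283}$ ($F = \frac{1}{-3681 + 24964} = \frac{1}{21283} \approx 4.6986 \cdot 10^{-5}$)
$F - d{\left(136,98 \right)} = \frac{1}{21283} - \frac{1}{98} = - \frac{21185}{2085734}$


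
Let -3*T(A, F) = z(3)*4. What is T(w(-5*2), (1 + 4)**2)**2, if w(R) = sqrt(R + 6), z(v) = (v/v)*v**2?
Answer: 144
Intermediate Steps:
z(v) = v**2 (z(v) = 1*v**2 = v**2)
w(R) = sqrt(6 + R)
T(A, F) = -12 (T(A, F) = -3**2*4/3 = -3*4 = -1/3*36 = -12)
T(w(-5*2), (1 + 4)**2)**2 = (-12)**2 = 144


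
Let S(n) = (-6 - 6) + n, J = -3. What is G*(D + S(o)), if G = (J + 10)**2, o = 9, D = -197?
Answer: -9800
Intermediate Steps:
S(n) = -12 + n
G = 49 (G = (-3 + 10)**2 = 7**2 = 49)
G*(D + S(o)) = 49*(-197 + (-12 + 9)) = 49*(-197 - 3) = 49*(-200) = -9800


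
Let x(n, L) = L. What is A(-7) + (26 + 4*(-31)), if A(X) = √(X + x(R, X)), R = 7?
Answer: -98 + I*√14 ≈ -98.0 + 3.7417*I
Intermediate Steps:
A(X) = √2*√X (A(X) = √(X + X) = √(2*X) = √2*√X)
A(-7) + (26 + 4*(-31)) = √2*√(-7) + (26 + 4*(-31)) = √2*(I*√7) + (26 - 124) = I*√14 - 98 = -98 + I*√14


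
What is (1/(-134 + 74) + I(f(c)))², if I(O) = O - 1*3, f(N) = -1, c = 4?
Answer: 58081/3600 ≈ 16.134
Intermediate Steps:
I(O) = -3 + O (I(O) = O - 3 = -3 + O)
(1/(-134 + 74) + I(f(c)))² = (1/(-134 + 74) + (-3 - 1))² = (1/(-60) - 4)² = (-1/60 - 4)² = (-241/60)² = 58081/3600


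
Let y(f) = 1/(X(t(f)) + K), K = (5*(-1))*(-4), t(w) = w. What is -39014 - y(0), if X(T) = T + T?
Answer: -780281/20 ≈ -39014.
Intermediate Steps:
X(T) = 2*T
K = 20 (K = -5*(-4) = 20)
y(f) = 1/(20 + 2*f) (y(f) = 1/(2*f + 20) = 1/(20 + 2*f))
-39014 - y(0) = -39014 - 1/(2*(10 + 0)) = -39014 - 1/(2*10) = -39014 - 1*1/20 = -39014 - 1/20 = -780281/20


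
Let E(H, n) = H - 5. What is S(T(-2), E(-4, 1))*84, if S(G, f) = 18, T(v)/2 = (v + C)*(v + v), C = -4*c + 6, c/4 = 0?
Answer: 1512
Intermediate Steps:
c = 0 (c = 4*0 = 0)
C = 6 (C = -4*0 + 6 = 0 + 6 = 6)
E(H, n) = -5 + H
T(v) = 4*v*(6 + v) (T(v) = 2*((v + 6)*(v + v)) = 2*((6 + v)*(2*v)) = 2*(2*v*(6 + v)) = 4*v*(6 + v))
S(T(-2), E(-4, 1))*84 = 18*84 = 1512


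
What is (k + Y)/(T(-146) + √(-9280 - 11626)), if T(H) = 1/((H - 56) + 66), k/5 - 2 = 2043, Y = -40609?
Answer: 4132224*I/(I + 136*√20906) ≈ 0.010686 + 210.14*I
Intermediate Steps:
k = 10225 (k = 10 + 5*2043 = 10 + 10215 = 10225)
T(H) = 1/(10 + H) (T(H) = 1/((-56 + H) + 66) = 1/(10 + H))
(k + Y)/(T(-146) + √(-9280 - 11626)) = (10225 - 40609)/(1/(10 - 146) + √(-9280 - 11626)) = -30384/(1/(-136) + √(-20906)) = -30384/(-1/136 + I*√20906)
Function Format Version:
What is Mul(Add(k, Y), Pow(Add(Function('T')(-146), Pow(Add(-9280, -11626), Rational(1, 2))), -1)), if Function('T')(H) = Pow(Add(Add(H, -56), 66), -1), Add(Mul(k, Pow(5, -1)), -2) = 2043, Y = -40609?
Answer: Mul(4132224, I, Pow(Add(I, Mul(136, Pow(20906, Rational(1, 2)))), -1)) ≈ Add(0.010686, Mul(210.14, I))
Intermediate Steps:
k = 10225 (k = Add(10, Mul(5, 2043)) = Add(10, 10215) = 10225)
Function('T')(H) = Pow(Add(10, H), -1) (Function('T')(H) = Pow(Add(Add(-56, H), 66), -1) = Pow(Add(10, H), -1))
Mul(Add(k, Y), Pow(Add(Function('T')(-146), Pow(Add(-9280, -11626), Rational(1, 2))), -1)) = Mul(Add(10225, -40609), Pow(Add(Pow(Add(10, -146), -1), Pow(Add(-9280, -11626), Rational(1, 2))), -1)) = Mul(-30384, Pow(Add(Pow(-136, -1), Pow(-20906, Rational(1, 2))), -1)) = Mul(-30384, Pow(Add(Rational(-1, 136), Mul(I, Pow(20906, Rational(1, 2)))), -1))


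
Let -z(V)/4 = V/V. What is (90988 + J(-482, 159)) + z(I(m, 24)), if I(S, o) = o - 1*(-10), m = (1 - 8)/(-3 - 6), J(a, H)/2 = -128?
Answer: 90728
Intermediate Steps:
J(a, H) = -256 (J(a, H) = 2*(-128) = -256)
m = 7/9 (m = -7/(-9) = -7*(-⅑) = 7/9 ≈ 0.77778)
I(S, o) = 10 + o (I(S, o) = o + 10 = 10 + o)
z(V) = -4 (z(V) = -4*V/V = -4*1 = -4)
(90988 + J(-482, 159)) + z(I(m, 24)) = (90988 - 256) - 4 = 90732 - 4 = 90728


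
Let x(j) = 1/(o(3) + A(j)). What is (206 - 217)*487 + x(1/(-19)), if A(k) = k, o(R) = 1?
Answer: -96407/18 ≈ -5355.9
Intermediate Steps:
x(j) = 1/(1 + j)
(206 - 217)*487 + x(1/(-19)) = (206 - 217)*487 + 1/(1 + 1/(-19)) = -11*487 + 1/(1 - 1/19) = -5357 + 1/(18/19) = -5357 + 19/18 = -96407/18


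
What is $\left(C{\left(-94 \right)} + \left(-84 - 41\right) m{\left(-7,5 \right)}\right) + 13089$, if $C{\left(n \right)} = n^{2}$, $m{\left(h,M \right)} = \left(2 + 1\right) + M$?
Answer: $20925$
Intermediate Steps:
$m{\left(h,M \right)} = 3 + M$
$\left(C{\left(-94 \right)} + \left(-84 - 41\right) m{\left(-7,5 \right)}\right) + 13089 = \left(\left(-94\right)^{2} + \left(-84 - 41\right) \left(3 + 5\right)\right) + 13089 = \left(8836 - 1000\right) + 13089 = 7836 + 13089 = 20925$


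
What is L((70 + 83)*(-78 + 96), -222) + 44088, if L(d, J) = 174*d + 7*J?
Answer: 521730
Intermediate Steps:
L(d, J) = 7*J + 174*d
L((70 + 83)*(-78 + 96), -222) + 44088 = (7*(-222) + 174*((70 + 83)*(-78 + 96))) + 44088 = (-1554 + 174*(153*18)) + 44088 = (-1554 + 174*2754) + 44088 = (-1554 + 479196) + 44088 = 477642 + 44088 = 521730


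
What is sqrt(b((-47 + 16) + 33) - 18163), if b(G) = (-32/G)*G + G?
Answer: I*sqrt(18193) ≈ 134.88*I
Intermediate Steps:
b(G) = -32 + G
sqrt(b((-47 + 16) + 33) - 18163) = sqrt((-32 + ((-47 + 16) + 33)) - 18163) = sqrt((-32 + (-31 + 33)) - 18163) = sqrt((-32 + 2) - 18163) = sqrt(-30 - 18163) = sqrt(-18193) = I*sqrt(18193)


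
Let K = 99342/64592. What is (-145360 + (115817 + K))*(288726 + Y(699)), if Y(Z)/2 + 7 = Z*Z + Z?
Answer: -151138212423598/4037 ≈ -3.7438e+10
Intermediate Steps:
Y(Z) = -14 + 2*Z + 2*Z**2 (Y(Z) = -14 + 2*(Z*Z + Z) = -14 + 2*(Z**2 + Z) = -14 + 2*(Z + Z**2) = -14 + (2*Z + 2*Z**2) = -14 + 2*Z + 2*Z**2)
K = 49671/32296 (K = 99342*(1/64592) = 49671/32296 ≈ 1.5380)
(-145360 + (115817 + K))*(288726 + Y(699)) = (-145360 + (115817 + 49671/32296))*(288726 + (-14 + 2*699 + 2*699**2)) = (-145360 + 3740475503/32296)*(288726 + (-14 + 1398 + 2*488601)) = -954071057*(288726 + (-14 + 1398 + 977202))/32296 = -954071057*(288726 + 978586)/32296 = -954071057/32296*1267312 = -151138212423598/4037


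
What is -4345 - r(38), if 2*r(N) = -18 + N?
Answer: -4355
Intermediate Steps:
r(N) = -9 + N/2 (r(N) = (-18 + N)/2 = -9 + N/2)
-4345 - r(38) = -4345 - (-9 + (½)*38) = -4345 - (-9 + 19) = -4345 - 1*10 = -4345 - 10 = -4355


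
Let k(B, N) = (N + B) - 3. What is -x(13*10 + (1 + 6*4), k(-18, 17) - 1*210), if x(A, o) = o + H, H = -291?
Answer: 505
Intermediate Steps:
k(B, N) = -3 + B + N (k(B, N) = (B + N) - 3 = -3 + B + N)
x(A, o) = -291 + o (x(A, o) = o - 291 = -291 + o)
-x(13*10 + (1 + 6*4), k(-18, 17) - 1*210) = -(-291 + ((-3 - 18 + 17) - 1*210)) = -(-291 + (-4 - 210)) = -(-291 - 214) = -1*(-505) = 505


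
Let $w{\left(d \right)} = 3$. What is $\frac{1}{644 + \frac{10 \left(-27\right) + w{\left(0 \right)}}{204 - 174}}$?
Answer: $\frac{10}{6351} \approx 0.0015746$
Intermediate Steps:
$\frac{1}{644 + \frac{10 \left(-27\right) + w{\left(0 \right)}}{204 - 174}} = \frac{1}{644 + \frac{10 \left(-27\right) + 3}{204 - 174}} = \frac{1}{644 + \frac{-270 + 3}{30}} = \frac{1}{644 - \frac{89}{10}} = \frac{1}{\frac{6351}{10}} = \frac{10}{6351}$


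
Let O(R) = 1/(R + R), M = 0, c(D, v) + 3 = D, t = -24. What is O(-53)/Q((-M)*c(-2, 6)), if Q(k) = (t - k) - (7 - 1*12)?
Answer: 1/2014 ≈ 0.00049652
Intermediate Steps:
c(D, v) = -3 + D
O(R) = 1/(2*R)
Q(k) = -19 - k (Q(k) = (-24 - k) - (7 - 1*12) = (-24 - k) - (7 - 12) = (-24 - k) - 1*(-5) = (-24 - k) + 5 = -19 - k)
O(-53)/Q((-M)*c(-2, 6)) = ((½)/(-53))/(-19 - (-1*0)*(-3 - 2)) = ((½)*(-1/53))/(-19 - 0*(-5)) = -1/(106*(-19 - 1*0)) = -1/(106*(-19 + 0)) = -1/106/(-19) = -1/106*(-1/19) = 1/2014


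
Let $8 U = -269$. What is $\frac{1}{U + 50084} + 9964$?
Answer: $\frac{3989615500}{400403} \approx 9964.0$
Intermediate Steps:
$U = - \frac{269}{8}$ ($U = \frac{1}{8} \left(-269\right) = - \frac{269}{8} \approx -33.625$)
$\frac{1}{U + 50084} + 9964 = \frac{1}{- \frac{269}{8} + 50084} + 9964 = \frac{1}{\frac{400403}{8}} + 9964 = \frac{8}{400403} + 9964 = \frac{3989615500}{400403}$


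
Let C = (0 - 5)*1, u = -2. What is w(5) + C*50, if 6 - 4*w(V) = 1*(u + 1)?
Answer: -993/4 ≈ -248.25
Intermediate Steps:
C = -5 (C = -5*1 = -5)
w(V) = 7/4 (w(V) = 3/2 - (-2 + 1)/4 = 3/2 - (-1)/4 = 3/2 - 1/4*(-1) = 3/2 + 1/4 = 7/4)
w(5) + C*50 = 7/4 - 5*50 = 7/4 - 250 = -993/4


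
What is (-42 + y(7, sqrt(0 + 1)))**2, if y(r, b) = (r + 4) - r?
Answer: 1444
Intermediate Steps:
y(r, b) = 4 (y(r, b) = (4 + r) - r = 4)
(-42 + y(7, sqrt(0 + 1)))**2 = (-42 + 4)**2 = (-38)**2 = 1444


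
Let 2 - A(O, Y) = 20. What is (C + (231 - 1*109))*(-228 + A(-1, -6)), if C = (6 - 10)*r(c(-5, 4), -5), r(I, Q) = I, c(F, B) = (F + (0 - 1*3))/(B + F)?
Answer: -22140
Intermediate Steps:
c(F, B) = (-3 + F)/(B + F) (c(F, B) = (F + (0 - 3))/(B + F) = (F - 3)/(B + F) = (-3 + F)/(B + F))
A(O, Y) = -18 (A(O, Y) = 2 - 1*20 = 2 - 20 = -18)
C = -32 (C = (6 - 10)*((-3 - 5)/(4 - 5)) = -4*(-8)/(-1) = -(-4)*(-8) = -4*8 = -32)
(C + (231 - 1*109))*(-228 + A(-1, -6)) = (-32 + (231 - 1*109))*(-228 - 18) = (-32 + (231 - 109))*(-246) = (-32 + 122)*(-246) = 90*(-246) = -22140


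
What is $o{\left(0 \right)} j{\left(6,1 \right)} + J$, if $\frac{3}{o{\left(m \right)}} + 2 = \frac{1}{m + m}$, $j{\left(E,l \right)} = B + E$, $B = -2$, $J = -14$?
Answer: $-14$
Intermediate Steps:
$j{\left(E,l \right)} = -2 + E$
$o{\left(m \right)} = \frac{3}{-2 + \frac{1}{2 m}}$ ($o{\left(m \right)} = \frac{3}{-2 + \frac{1}{m + m}} = \frac{3}{-2 + \frac{1}{2 m}}$)
$o{\left(0 \right)} j{\left(6,1 \right)} + J = \left(-6\right) 0 \frac{1}{-1 + 4 \cdot 0} \left(-2 + 6\right) - 14 = \left(-6\right) 0 \frac{1}{-1 + 0} \cdot 4 - 14 = \left(-6\right) 0 \frac{1}{-1} \cdot 4 - 14 = \left(-6\right) 0 \left(-1\right) 4 - 14 = 0 \cdot 4 - 14 = 0 - 14 = -14$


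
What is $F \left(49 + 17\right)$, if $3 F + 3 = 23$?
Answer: $440$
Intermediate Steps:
$F = \frac{20}{3}$ ($F = -1 + \frac{1}{3} \cdot 23 = -1 + \frac{23}{3} = \frac{20}{3} \approx 6.6667$)
$F \left(49 + 17\right) = \frac{20 \left(49 + 17\right)}{3} = \frac{20}{3} \cdot 66 = 440$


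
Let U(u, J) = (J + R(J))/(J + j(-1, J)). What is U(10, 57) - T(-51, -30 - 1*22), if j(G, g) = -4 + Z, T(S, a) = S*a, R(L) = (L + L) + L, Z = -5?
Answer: -10589/4 ≈ -2647.3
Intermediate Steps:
R(L) = 3*L (R(L) = 2*L + L = 3*L)
j(G, g) = -9 (j(G, g) = -4 - 5 = -9)
U(u, J) = 4*J/(-9 + J) (U(u, J) = (J + 3*J)/(J - 9) = (4*J)/(-9 + J) = 4*J/(-9 + J))
U(10, 57) - T(-51, -30 - 1*22) = 4*57/(-9 + 57) - (-51)*(-30 - 1*22) = 4*57/48 - (-51)*(-30 - 22) = 4*57*(1/48) - (-51)*(-52) = 19/4 - 1*2652 = 19/4 - 2652 = -10589/4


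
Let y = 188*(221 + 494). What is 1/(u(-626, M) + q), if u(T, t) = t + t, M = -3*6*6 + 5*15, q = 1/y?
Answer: -134420/8871719 ≈ -0.015152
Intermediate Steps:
y = 134420 (y = 188*715 = 134420)
q = 1/134420 ≈ 7.4394e-6
M = -33 (M = -18*6 + 75 = -108 + 75 = -33)
u(T, t) = 2*t
1/(u(-626, M) + q) = 1/(2*(-33) + 1/134420) = 1/(-66 + 1/134420) = 1/(-8871719/134420) = -134420/8871719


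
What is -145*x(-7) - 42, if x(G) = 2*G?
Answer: 1988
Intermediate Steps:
-145*x(-7) - 42 = -290*(-7) - 42 = -145*(-14) - 42 = 2030 - 42 = 1988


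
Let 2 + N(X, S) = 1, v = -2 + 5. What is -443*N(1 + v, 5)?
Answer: 443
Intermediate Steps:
v = 3
N(X, S) = -1 (N(X, S) = -2 + 1 = -1)
-443*N(1 + v, 5) = -443*(-1) = 443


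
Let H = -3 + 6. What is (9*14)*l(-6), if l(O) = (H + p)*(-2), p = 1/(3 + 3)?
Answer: -798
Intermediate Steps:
H = 3
p = ⅙ (p = 1/6 = ⅙ ≈ 0.16667)
l(O) = -19/3 (l(O) = (3 + ⅙)*(-2) = (19/6)*(-2) = -19/3)
(9*14)*l(-6) = (9*14)*(-19/3) = 126*(-19/3) = -798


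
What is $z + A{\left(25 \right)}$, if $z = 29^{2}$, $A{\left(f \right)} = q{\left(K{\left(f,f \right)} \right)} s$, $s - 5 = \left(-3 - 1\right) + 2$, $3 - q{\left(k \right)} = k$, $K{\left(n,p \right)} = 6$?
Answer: $832$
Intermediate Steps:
$q{\left(k \right)} = 3 - k$
$s = 3$ ($s = 5 + \left(\left(-3 - 1\right) + 2\right) = 5 + \left(-4 + 2\right) = 5 - 2 = 3$)
$A{\left(f \right)} = -9$ ($A{\left(f \right)} = \left(3 - 6\right) 3 = \left(-3\right) 3 = -9$)
$z = 841$
$z + A{\left(25 \right)} = 841 - 9 = 832$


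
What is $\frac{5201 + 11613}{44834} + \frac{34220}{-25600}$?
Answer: $- \frac{27594527}{28693760} \approx -0.96169$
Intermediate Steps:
$\frac{5201 + 11613}{44834} + \frac{34220}{-25600} = 16814 \cdot \frac{1}{44834} + 34220 \left(- \frac{1}{25600}\right) = \frac{8407}{22417} - \frac{1711}{1280} = - \frac{27594527}{28693760}$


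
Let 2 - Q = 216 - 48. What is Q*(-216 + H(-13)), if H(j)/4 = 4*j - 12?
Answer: 78352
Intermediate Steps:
Q = -166 (Q = 2 - (216 - 48) = 2 - 1*168 = 2 - 168 = -166)
H(j) = -48 + 16*j (H(j) = 4*(4*j - 12) = 4*(-12 + 4*j) = -48 + 16*j)
Q*(-216 + H(-13)) = -166*(-216 + (-48 + 16*(-13))) = -166*(-216 + (-48 - 208)) = -166*(-216 - 256) = -166*(-472) = 78352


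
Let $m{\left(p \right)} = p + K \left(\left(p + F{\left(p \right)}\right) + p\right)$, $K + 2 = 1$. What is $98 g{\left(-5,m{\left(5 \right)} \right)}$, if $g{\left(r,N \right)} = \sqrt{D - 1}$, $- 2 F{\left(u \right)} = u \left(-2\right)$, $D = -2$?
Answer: $98 i \sqrt{3} \approx 169.74 i$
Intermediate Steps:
$K = -1$ ($K = -2 + 1 = -1$)
$F{\left(u \right)} = u$ ($F{\left(u \right)} = - \frac{u \left(-2\right)}{2} = - \frac{\left(-2\right) u}{2} = u$)
$m{\left(p \right)} = - 2 p$ ($m{\left(p \right)} = p - \left(\left(p + p\right) + p\right) = p - \left(2 p + p\right) = p - 3 p = - 2 p$)
$g{\left(r,N \right)} = i \sqrt{3}$ ($g{\left(r,N \right)} = \sqrt{-2 - 1} = \sqrt{-3} = i \sqrt{3}$)
$98 g{\left(-5,m{\left(5 \right)} \right)} = 98 i \sqrt{3}$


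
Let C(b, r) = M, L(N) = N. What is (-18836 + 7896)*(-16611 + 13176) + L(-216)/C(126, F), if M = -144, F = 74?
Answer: 75157803/2 ≈ 3.7579e+7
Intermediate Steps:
C(b, r) = -144
(-18836 + 7896)*(-16611 + 13176) + L(-216)/C(126, F) = (-18836 + 7896)*(-16611 + 13176) - 216/(-144) = -10940*(-3435) - 216*(-1/144) = 37578900 + 3/2 = 75157803/2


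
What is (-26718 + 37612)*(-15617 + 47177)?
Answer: 343814640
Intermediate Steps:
(-26718 + 37612)*(-15617 + 47177) = 10894*31560 = 343814640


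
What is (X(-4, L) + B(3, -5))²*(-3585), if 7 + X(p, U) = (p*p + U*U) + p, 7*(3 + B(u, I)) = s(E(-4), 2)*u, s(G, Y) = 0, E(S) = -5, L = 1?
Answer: -32265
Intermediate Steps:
B(u, I) = -3 (B(u, I) = -3 + (0*u)/7 = -3 + (⅐)*0 = -3 + 0 = -3)
X(p, U) = -7 + p + U² + p² (X(p, U) = -7 + ((p*p + U*U) + p) = -7 + ((p² + U²) + p) = -7 + ((U² + p²) + p) = -7 + (p + U² + p²) = -7 + p + U² + p²)
(X(-4, L) + B(3, -5))²*(-3585) = ((-7 - 4 + 1² + (-4)²) - 3)²*(-3585) = ((-7 - 4 + 1 + 16) - 3)²*(-3585) = (6 - 3)²*(-3585) = 3²*(-3585) = 9*(-3585) = -32265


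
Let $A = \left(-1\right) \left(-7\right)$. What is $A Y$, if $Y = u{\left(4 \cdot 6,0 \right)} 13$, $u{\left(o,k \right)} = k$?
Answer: $0$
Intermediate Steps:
$A = 7$
$Y = 0$ ($Y = 0 \cdot 13 = 0$)
$A Y = 7 \cdot 0 = 0$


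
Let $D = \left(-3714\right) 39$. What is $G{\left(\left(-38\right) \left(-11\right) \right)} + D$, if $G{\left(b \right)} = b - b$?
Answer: $-144846$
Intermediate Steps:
$G{\left(b \right)} = 0$
$D = -144846$
$G{\left(\left(-38\right) \left(-11\right) \right)} + D = 0 - 144846 = -144846$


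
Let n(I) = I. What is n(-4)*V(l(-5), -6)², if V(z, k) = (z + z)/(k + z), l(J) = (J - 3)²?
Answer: -16384/841 ≈ -19.482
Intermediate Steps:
l(J) = (-3 + J)²
V(z, k) = 2*z/(k + z) (V(z, k) = (2*z)/(k + z) = 2*z/(k + z))
n(-4)*V(l(-5), -6)² = -4*4*(-3 - 5)⁴/(-6 + (-3 - 5)²)² = -4*16384/(-6 + (-8)²)² = -4*16384/(-6 + 64)² = -4*(2*64/58)² = -4*(2*64*(1/58))² = -4*(64/29)² = -4*4096/841 = -16384/841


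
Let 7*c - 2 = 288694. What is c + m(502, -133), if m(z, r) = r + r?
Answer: 286834/7 ≈ 40976.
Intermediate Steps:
m(z, r) = 2*r
c = 288696/7 (c = 2/7 + (⅐)*288694 = 2/7 + 41242 = 288696/7 ≈ 41242.)
c + m(502, -133) = 288696/7 + 2*(-133) = 288696/7 - 266 = 286834/7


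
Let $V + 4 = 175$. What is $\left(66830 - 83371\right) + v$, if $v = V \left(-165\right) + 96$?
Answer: $-44660$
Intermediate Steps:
$V = 171$ ($V = -4 + 175 = 171$)
$v = -28119$ ($v = 171 \left(-165\right) + 96 = -28215 + 96 = -28119$)
$\left(66830 - 83371\right) + v = \left(66830 - 83371\right) - 28119 = -16541 - 28119 = -44660$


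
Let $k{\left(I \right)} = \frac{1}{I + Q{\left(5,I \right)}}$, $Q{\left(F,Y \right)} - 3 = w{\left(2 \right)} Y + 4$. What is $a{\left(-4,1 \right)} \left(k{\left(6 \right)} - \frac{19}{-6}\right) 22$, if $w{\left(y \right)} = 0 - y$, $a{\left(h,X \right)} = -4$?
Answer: $- \frac{1100}{3} \approx -366.67$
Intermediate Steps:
$w{\left(y \right)} = - y$
$Q{\left(F,Y \right)} = 7 - 2 Y$ ($Q{\left(F,Y \right)} = 3 + \left(\left(-1\right) 2 Y + 4\right) = 3 - \left(-4 + 2 Y\right) = 7 - 2 Y$)
$k{\left(I \right)} = \frac{1}{7 - I}$ ($k{\left(I \right)} = \frac{1}{I - \left(-7 + 2 I\right)} = \frac{1}{7 - I}$)
$a{\left(-4,1 \right)} \left(k{\left(6 \right)} - \frac{19}{-6}\right) 22 = - 4 \left(- \frac{1}{-7 + 6} - \frac{19}{-6}\right) 22 = - 4 \left(- \frac{1}{-1} - - \frac{19}{6}\right) 22 = - 4 \left(\left(-1\right) \left(-1\right) + \frac{19}{6}\right) 22 = - 4 \left(1 + \frac{19}{6}\right) 22 = \left(-4\right) \frac{25}{6} \cdot 22 = \left(- \frac{50}{3}\right) 22 = - \frac{1100}{3}$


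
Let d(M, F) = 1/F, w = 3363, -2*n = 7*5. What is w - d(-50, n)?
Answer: 117707/35 ≈ 3363.1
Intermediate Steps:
n = -35/2 (n = -7*5/2 = -1/2*35 = -35/2 ≈ -17.500)
w - d(-50, n) = 3363 - 1/(-35/2) = 3363 - 1*(-2/35) = 3363 + 2/35 = 117707/35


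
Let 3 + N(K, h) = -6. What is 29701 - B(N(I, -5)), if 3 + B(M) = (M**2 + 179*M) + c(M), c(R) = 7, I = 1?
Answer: 31227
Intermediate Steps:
N(K, h) = -9 (N(K, h) = -3 - 6 = -9)
B(M) = 4 + M**2 + 179*M (B(M) = -3 + ((M**2 + 179*M) + 7) = -3 + (7 + M**2 + 179*M) = 4 + M**2 + 179*M)
29701 - B(N(I, -5)) = 29701 - (4 + (-9)**2 + 179*(-9)) = 29701 - (4 + 81 - 1611) = 29701 - 1*(-1526) = 29701 + 1526 = 31227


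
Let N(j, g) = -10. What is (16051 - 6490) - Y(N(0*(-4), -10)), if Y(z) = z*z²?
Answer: 10561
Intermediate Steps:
Y(z) = z³
(16051 - 6490) - Y(N(0*(-4), -10)) = (16051 - 6490) - 1*(-10)³ = 9561 - 1*(-1000) = 9561 + 1000 = 10561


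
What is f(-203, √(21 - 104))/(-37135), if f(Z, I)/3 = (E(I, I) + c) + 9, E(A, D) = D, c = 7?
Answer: -48/37135 - 3*I*√83/37135 ≈ -0.0012926 - 0.000736*I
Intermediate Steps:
f(Z, I) = 48 + 3*I (f(Z, I) = 3*((I + 7) + 9) = 3*((7 + I) + 9) = 3*(16 + I) = 48 + 3*I)
f(-203, √(21 - 104))/(-37135) = (48 + 3*√(21 - 104))/(-37135) = (48 + 3*√(-83))*(-1/37135) = (48 + 3*(I*√83))*(-1/37135) = (48 + 3*I*√83)*(-1/37135) = -48/37135 - 3*I*√83/37135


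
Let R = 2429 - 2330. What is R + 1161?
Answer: 1260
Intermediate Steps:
R = 99
R + 1161 = 99 + 1161 = 1260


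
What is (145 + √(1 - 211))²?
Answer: (145 + I*√210)² ≈ 20815.0 + 4202.5*I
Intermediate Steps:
(145 + √(1 - 211))² = (145 + √(-210))² = (145 + I*√210)²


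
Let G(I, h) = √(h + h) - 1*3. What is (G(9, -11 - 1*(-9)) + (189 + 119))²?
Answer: 93021 + 1220*I ≈ 93021.0 + 1220.0*I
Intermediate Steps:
G(I, h) = -3 + √2*√h (G(I, h) = √(2*h) - 3 = √2*√h - 3 = -3 + √2*√h)
(G(9, -11 - 1*(-9)) + (189 + 119))² = ((-3 + √2*√(-11 - 1*(-9))) + (189 + 119))² = ((-3 + √2*√(-11 + 9)) + 308)² = ((-3 + √2*√(-2)) + 308)² = ((-3 + √2*(I*√2)) + 308)² = ((-3 + 2*I) + 308)² = (305 + 2*I)²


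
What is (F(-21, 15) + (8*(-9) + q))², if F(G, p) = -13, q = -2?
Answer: 7569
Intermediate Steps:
(F(-21, 15) + (8*(-9) + q))² = (-13 + (8*(-9) - 2))² = (-13 + (-72 - 2))² = (-13 - 74)² = (-87)² = 7569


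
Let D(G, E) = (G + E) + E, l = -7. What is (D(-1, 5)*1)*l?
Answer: -63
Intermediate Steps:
D(G, E) = G + 2*E (D(G, E) = (E + G) + E = G + 2*E)
(D(-1, 5)*1)*l = ((-1 + 2*5)*1)*(-7) = ((-1 + 10)*1)*(-7) = (9*1)*(-7) = 9*(-7) = -63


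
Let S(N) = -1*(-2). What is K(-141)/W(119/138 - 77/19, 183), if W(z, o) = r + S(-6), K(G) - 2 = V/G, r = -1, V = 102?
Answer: 60/47 ≈ 1.2766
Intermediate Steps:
K(G) = 2 + 102/G
S(N) = 2
W(z, o) = 1 (W(z, o) = -1 + 2 = 1)
K(-141)/W(119/138 - 77/19, 183) = (2 + 102/(-141))/1 = (2 + 102*(-1/141))*1 = (2 - 34/47)*1 = (60/47)*1 = 60/47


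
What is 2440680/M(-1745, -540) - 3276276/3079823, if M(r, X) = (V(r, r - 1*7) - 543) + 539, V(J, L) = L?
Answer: -1880653885074/1352042297 ≈ -1391.0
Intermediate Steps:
M(r, X) = -11 + r (M(r, X) = ((r - 1*7) - 543) + 539 = ((r - 7) - 543) + 539 = ((-7 + r) - 543) + 539 = (-550 + r) + 539 = -11 + r)
2440680/M(-1745, -540) - 3276276/3079823 = 2440680/(-11 - 1745) - 3276276/3079823 = 2440680/(-1756) - 3276276*1/3079823 = 2440680*(-1/1756) - 3276276/3079823 = -610170/439 - 3276276/3079823 = -1880653885074/1352042297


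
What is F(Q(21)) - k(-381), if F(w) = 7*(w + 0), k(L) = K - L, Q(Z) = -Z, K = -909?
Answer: 381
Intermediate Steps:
k(L) = -909 - L
F(w) = 7*w
F(Q(21)) - k(-381) = 7*(-1*21) - (-909 - 1*(-381)) = 7*(-21) - (-909 + 381) = -147 - 1*(-528) = -147 + 528 = 381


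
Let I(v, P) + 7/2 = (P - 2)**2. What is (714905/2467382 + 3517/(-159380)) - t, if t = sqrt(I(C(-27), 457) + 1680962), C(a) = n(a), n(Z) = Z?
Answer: 52631888203/196625671580 - 13*sqrt(44686)/2 ≈ -1373.8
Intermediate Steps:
C(a) = a
I(v, P) = -7/2 + (-2 + P)**2 (I(v, P) = -7/2 + (P - 2)**2 = -7/2 + (-2 + P)**2)
t = 13*sqrt(44686)/2 (t = sqrt((-7/2 + (-2 + 457)**2) + 1680962) = sqrt((-7/2 + 455**2) + 1680962) = sqrt((-7/2 + 207025) + 1680962) = sqrt(414043/2 + 1680962) = sqrt(3775967/2) = 13*sqrt(44686)/2 ≈ 1374.0)
(714905/2467382 + 3517/(-159380)) - t = (714905/2467382 + 3517/(-159380)) - 13*sqrt(44686)/2 = (714905*(1/2467382) + 3517*(-1/159380)) - 13*sqrt(44686)/2 = (714905/2467382 - 3517/159380) - 13*sqrt(44686)/2 = 52631888203/196625671580 - 13*sqrt(44686)/2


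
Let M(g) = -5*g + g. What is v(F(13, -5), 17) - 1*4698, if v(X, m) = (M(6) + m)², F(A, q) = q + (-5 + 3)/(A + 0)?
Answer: -4649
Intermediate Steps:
F(A, q) = q - 2/A
M(g) = -4*g
v(X, m) = (-24 + m)² (v(X, m) = (-4*6 + m)² = (-24 + m)²)
v(F(13, -5), 17) - 1*4698 = (-24 + 17)² - 1*4698 = (-7)² - 4698 = 49 - 4698 = -4649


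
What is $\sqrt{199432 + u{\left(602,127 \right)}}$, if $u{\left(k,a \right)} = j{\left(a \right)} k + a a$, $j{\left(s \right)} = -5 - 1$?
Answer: $\sqrt{211949} \approx 460.38$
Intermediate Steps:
$j{\left(s \right)} = -6$
$u{\left(k,a \right)} = a^{2} - 6 k$ ($u{\left(k,a \right)} = - 6 k + a a = - 6 k + a^{2} = a^{2} - 6 k$)
$\sqrt{199432 + u{\left(602,127 \right)}} = \sqrt{199432 + \left(127^{2} - 3612\right)} = \sqrt{199432 + \left(16129 - 3612\right)} = \sqrt{199432 + 12517} = \sqrt{211949}$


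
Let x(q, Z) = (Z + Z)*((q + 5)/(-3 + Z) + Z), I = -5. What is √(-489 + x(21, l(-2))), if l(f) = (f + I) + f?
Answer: 12*I*√2 ≈ 16.971*I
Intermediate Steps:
l(f) = -5 + 2*f (l(f) = (f - 5) + f = (-5 + f) + f = -5 + 2*f)
x(q, Z) = 2*Z*(Z + (5 + q)/(-3 + Z)) (x(q, Z) = (2*Z)*((5 + q)/(-3 + Z) + Z) = (2*Z)*(Z + (5 + q)/(-3 + Z)) = 2*Z*(Z + (5 + q)/(-3 + Z)))
√(-489 + x(21, l(-2))) = √(-489 + 2*(-5 + 2*(-2))*(5 + 21 + (-5 + 2*(-2))² - 3*(-5 + 2*(-2)))/(-3 + (-5 + 2*(-2)))) = √(-489 + 2*(-5 - 4)*(5 + 21 + (-5 - 4)² - 3*(-5 - 4))/(-3 + (-5 - 4))) = √(-489 + 2*(-9)*(5 + 21 + (-9)² - 3*(-9))/(-3 - 9)) = √(-489 + 2*(-9)*(5 + 21 + 81 + 27)/(-12)) = √(-489 + 2*(-9)*(-1/12)*134) = √(-489 + 201) = √(-288) = 12*I*√2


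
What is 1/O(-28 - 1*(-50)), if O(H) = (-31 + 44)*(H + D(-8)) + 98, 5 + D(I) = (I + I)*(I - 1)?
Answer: 1/2191 ≈ 0.00045641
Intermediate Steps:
D(I) = -5 + 2*I*(-1 + I) (D(I) = -5 + (I + I)*(I - 1) = -5 + (2*I)*(-1 + I) = -5 + 2*I*(-1 + I))
O(H) = 1905 + 13*H (O(H) = (-31 + 44)*(H + (-5 - 2*(-8) + 2*(-8)²)) + 98 = 13*(H + (-5 + 16 + 2*64)) + 98 = 13*(H + (-5 + 16 + 128)) + 98 = 13*(H + 139) + 98 = 13*(139 + H) + 98 = (1807 + 13*H) + 98 = 1905 + 13*H)
1/O(-28 - 1*(-50)) = 1/(1905 + 13*(-28 - 1*(-50))) = 1/(1905 + 13*(-28 + 50)) = 1/(1905 + 13*22) = 1/(1905 + 286) = 1/2191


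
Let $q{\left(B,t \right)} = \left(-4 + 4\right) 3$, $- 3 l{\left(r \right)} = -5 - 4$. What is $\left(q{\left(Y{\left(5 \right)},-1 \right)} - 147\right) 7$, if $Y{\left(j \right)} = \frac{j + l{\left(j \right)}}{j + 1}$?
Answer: $-1029$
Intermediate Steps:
$l{\left(r \right)} = 3$ ($l{\left(r \right)} = - \frac{-5 - 4}{3} = \left(- \frac{1}{3}\right) \left(-9\right) = 3$)
$Y{\left(j \right)} = \frac{3 + j}{1 + j}$ ($Y{\left(j \right)} = \frac{j + 3}{j + 1} = \frac{3 + j}{1 + j}$)
$q{\left(B,t \right)} = 0$ ($q{\left(B,t \right)} = 0 \cdot 3 = 0$)
$\left(q{\left(Y{\left(5 \right)},-1 \right)} - 147\right) 7 = \left(0 - 147\right) 7 = \left(-147\right) 7 = -1029$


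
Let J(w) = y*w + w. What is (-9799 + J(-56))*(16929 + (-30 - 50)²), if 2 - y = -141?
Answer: -416725927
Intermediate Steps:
y = 143 (y = 2 - 1*(-141) = 2 + 141 = 143)
J(w) = 144*w (J(w) = 143*w + w = 144*w)
(-9799 + J(-56))*(16929 + (-30 - 50)²) = (-9799 + 144*(-56))*(16929 + (-30 - 50)²) = (-9799 - 8064)*(16929 + (-80)²) = -17863*(16929 + 6400) = -17863*23329 = -416725927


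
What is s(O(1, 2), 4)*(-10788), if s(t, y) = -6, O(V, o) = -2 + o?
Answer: 64728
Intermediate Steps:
s(O(1, 2), 4)*(-10788) = -6*(-10788) = 64728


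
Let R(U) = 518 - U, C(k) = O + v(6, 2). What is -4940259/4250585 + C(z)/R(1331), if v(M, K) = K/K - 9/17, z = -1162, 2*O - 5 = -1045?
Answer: -10246050973/19582445095 ≈ -0.52323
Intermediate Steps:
O = -520 (O = 5/2 + (½)*(-1045) = 5/2 - 1045/2 = -520)
v(M, K) = 8/17 (v(M, K) = 1 - 9*1/17 = 1 - 9/17 = 8/17)
C(k) = -8832/17 (C(k) = -520 + 8/17 = -8832/17)
-4940259/4250585 + C(z)/R(1331) = -4940259/4250585 - 8832/(17*(518 - 1*1331)) = -4940259*1/4250585 - 8832/(17*(518 - 1331)) = -4940259/4250585 - 8832/17/(-813) = -4940259/4250585 - 8832/17*(-1/813) = -4940259/4250585 + 2944/4607 = -10246050973/19582445095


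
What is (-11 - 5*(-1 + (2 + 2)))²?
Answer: 676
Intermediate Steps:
(-11 - 5*(-1 + (2 + 2)))² = (-11 - 5*(-1 + 4))² = (-11 - 5*3)² = (-11 - 15)² = (-26)² = 676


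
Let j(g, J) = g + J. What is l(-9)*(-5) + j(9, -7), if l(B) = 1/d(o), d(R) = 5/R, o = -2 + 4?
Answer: 0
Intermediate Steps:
o = 2
j(g, J) = J + g
l(B) = 2/5 (l(B) = 1/(5/2) = 2/5)
l(-9)*(-5) + j(9, -7) = (2/5)*(-5) + (-7 + 9) = -2 + 2 = 0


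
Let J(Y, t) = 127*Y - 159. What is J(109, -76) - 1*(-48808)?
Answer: 62492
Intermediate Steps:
J(Y, t) = -159 + 127*Y
J(109, -76) - 1*(-48808) = (-159 + 127*109) - 1*(-48808) = (-159 + 13843) + 48808 = 13684 + 48808 = 62492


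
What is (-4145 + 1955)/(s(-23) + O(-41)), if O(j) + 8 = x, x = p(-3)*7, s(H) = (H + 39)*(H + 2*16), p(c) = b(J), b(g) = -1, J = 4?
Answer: -730/43 ≈ -16.977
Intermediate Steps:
p(c) = -1
s(H) = (32 + H)*(39 + H) (s(H) = (39 + H)*(H + 32) = (39 + H)*(32 + H) = (32 + H)*(39 + H))
x = -7 (x = -1*7 = -7)
O(j) = -15 (O(j) = -8 - 7 = -15)
(-4145 + 1955)/(s(-23) + O(-41)) = (-4145 + 1955)/((1248 + (-23)**2 + 71*(-23)) - 15) = -2190/((1248 + 529 - 1633) - 15) = -2190/(144 - 15) = -2190/129 = -2190*1/129 = -730/43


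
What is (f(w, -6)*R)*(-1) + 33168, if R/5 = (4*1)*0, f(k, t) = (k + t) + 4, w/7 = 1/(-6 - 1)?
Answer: 33168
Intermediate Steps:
w = -1 (w = 7/(-6 - 1) = 7/(-7) = 7*(-⅐) = -1)
f(k, t) = 4 + k + t
R = 0 (R = 5*((4*1)*0) = 5*(4*0) = 5*0 = 0)
(f(w, -6)*R)*(-1) + 33168 = ((4 - 1 - 6)*0)*(-1) + 33168 = -3*0*(-1) + 33168 = 0*(-1) + 33168 = 0 + 33168 = 33168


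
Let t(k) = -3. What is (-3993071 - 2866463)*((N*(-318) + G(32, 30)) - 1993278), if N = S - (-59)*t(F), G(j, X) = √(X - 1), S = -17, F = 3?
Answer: 13249779840924 - 6859534*√29 ≈ 1.3250e+13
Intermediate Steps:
G(j, X) = √(-1 + X)
N = -194 (N = -17 - (-59)*(-3) = -17 - 1*177 = -17 - 177 = -194)
(-3993071 - 2866463)*((N*(-318) + G(32, 30)) - 1993278) = (-3993071 - 2866463)*((-194*(-318) + √(-1 + 30)) - 1993278) = -6859534*((61692 + √29) - 1993278) = -6859534*(-1931586 + √29) = 13249779840924 - 6859534*√29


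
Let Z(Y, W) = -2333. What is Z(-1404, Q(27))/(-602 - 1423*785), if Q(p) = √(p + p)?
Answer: 2333/1117657 ≈ 0.0020874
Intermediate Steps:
Q(p) = √2*√p (Q(p) = √(2*p) = √2*√p)
Z(-1404, Q(27))/(-602 - 1423*785) = -2333/(-602 - 1423*785) = -2333/(-602 - 1117055) = -2333/(-1117657) = -2333*(-1/1117657) = 2333/1117657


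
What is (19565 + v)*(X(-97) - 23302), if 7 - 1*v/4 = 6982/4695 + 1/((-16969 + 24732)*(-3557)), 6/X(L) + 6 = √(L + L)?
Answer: -6804748360130620312916/14908944165675 - 2539323981258917*I*√194/4969648055225 ≈ -4.5642e+8 - 7116.9*I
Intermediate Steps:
X(L) = 6/(-6 + √2*√L) (X(L) = 6/(-6 + √(L + L)) = 6/(-6 + √(2*L)) = 6/(-6 + √2*√L))
v = 2858828202992/129642992745 (v = 28 - 4*(6982/4695 + 1/((-16969 + 24732)*(-3557))) = 28 - 4*(6982*(1/4695) - 1/3557/7763) = 28 - 4*(6982/4695 + (1/7763)*(-1/3557)) = 28 - 4*(6982/4695 - 1/27612991) = 28 - 4*192793898467/129642992745 = 28 - 771175593868/129642992745 = 2858828202992/129642992745 ≈ 22.052)
(19565 + v)*(X(-97) - 23302) = (19565 + 2858828202992/129642992745)*(6/(-6 + √2*√(-97)) - 23302) = 2539323981258917*(6/(-6 + √2*(I*√97)) - 23302)/129642992745 = 2539323981258917*(6/(-6 + I*√194) - 23302)/129642992745 = 2539323981258917*(-23302 + 6/(-6 + I*√194))/129642992745 = -59171327411295283934/129642992745 + 5078647962517834/(43214330915*(-6 + I*√194))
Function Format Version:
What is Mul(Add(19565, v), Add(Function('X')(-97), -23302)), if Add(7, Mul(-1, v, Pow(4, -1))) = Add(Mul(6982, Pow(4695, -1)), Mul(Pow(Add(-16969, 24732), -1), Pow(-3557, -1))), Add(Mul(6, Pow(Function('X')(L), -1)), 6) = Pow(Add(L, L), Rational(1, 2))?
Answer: Add(Rational(-6804748360130620312916, 14908944165675), Mul(Rational(-2539323981258917, 4969648055225), I, Pow(194, Rational(1, 2)))) ≈ Add(-4.5642e+8, Mul(-7116.9, I))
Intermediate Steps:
Function('X')(L) = Mul(6, Pow(Add(-6, Mul(Pow(2, Rational(1, 2)), Pow(L, Rational(1, 2)))), -1)) (Function('X')(L) = Mul(6, Pow(Add(-6, Pow(Add(L, L), Rational(1, 2))), -1)) = Mul(6, Pow(Add(-6, Pow(Mul(2, L), Rational(1, 2))), -1)) = Mul(6, Pow(Add(-6, Mul(Pow(2, Rational(1, 2)), Pow(L, Rational(1, 2)))), -1)))
v = Rational(2858828202992, 129642992745) (v = Add(28, Mul(-4, Add(Mul(6982, Pow(4695, -1)), Mul(Pow(Add(-16969, 24732), -1), Pow(-3557, -1))))) = Add(28, Mul(-4, Add(Mul(6982, Rational(1, 4695)), Mul(Pow(7763, -1), Rational(-1, 3557))))) = Add(28, Mul(-4, Add(Rational(6982, 4695), Mul(Rational(1, 7763), Rational(-1, 3557))))) = Add(28, Mul(-4, Add(Rational(6982, 4695), Rational(-1, 27612991)))) = Add(28, Mul(-4, Rational(192793898467, 129642992745))) = Add(28, Rational(-771175593868, 129642992745)) = Rational(2858828202992, 129642992745) ≈ 22.052)
Mul(Add(19565, v), Add(Function('X')(-97), -23302)) = Mul(Add(19565, Rational(2858828202992, 129642992745)), Add(Mul(6, Pow(Add(-6, Mul(Pow(2, Rational(1, 2)), Pow(-97, Rational(1, 2)))), -1)), -23302)) = Mul(Rational(2539323981258917, 129642992745), Add(Mul(6, Pow(Add(-6, Mul(Pow(2, Rational(1, 2)), Mul(I, Pow(97, Rational(1, 2))))), -1)), -23302)) = Mul(Rational(2539323981258917, 129642992745), Add(Mul(6, Pow(Add(-6, Mul(I, Pow(194, Rational(1, 2)))), -1)), -23302)) = Mul(Rational(2539323981258917, 129642992745), Add(-23302, Mul(6, Pow(Add(-6, Mul(I, Pow(194, Rational(1, 2)))), -1)))) = Add(Rational(-59171327411295283934, 129642992745), Mul(Rational(5078647962517834, 43214330915), Pow(Add(-6, Mul(I, Pow(194, Rational(1, 2)))), -1)))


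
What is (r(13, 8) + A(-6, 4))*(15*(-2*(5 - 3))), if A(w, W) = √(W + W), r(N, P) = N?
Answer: -780 - 120*√2 ≈ -949.71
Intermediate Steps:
A(w, W) = √2*√W (A(w, W) = √(2*W) = √2*√W)
(r(13, 8) + A(-6, 4))*(15*(-2*(5 - 3))) = (13 + √2*√4)*(15*(-2*(5 - 3))) = (13 + √2*2)*(15*(-2*2)) = (13 + 2*√2)*(15*(-4)) = (13 + 2*√2)*(-60) = -780 - 120*√2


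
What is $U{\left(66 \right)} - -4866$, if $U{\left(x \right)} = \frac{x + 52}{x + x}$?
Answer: $\frac{321215}{66} \approx 4866.9$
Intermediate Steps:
$U{\left(x \right)} = \frac{52 + x}{2 x}$
$U{\left(66 \right)} - -4866 = \frac{52 + 66}{2 \cdot 66} - -4866 = \frac{1}{2} \cdot \frac{1}{66} \cdot 118 + 4866 = \frac{59}{66} + 4866 = \frac{321215}{66}$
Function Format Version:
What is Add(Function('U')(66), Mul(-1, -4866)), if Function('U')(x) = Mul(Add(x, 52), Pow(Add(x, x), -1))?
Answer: Rational(321215, 66) ≈ 4866.9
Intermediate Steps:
Function('U')(x) = Mul(Rational(1, 2), Pow(x, -1), Add(52, x)) (Function('U')(x) = Mul(Add(52, x), Pow(Mul(2, x), -1)) = Mul(Add(52, x), Mul(Rational(1, 2), Pow(x, -1))) = Mul(Rational(1, 2), Pow(x, -1), Add(52, x)))
Add(Function('U')(66), Mul(-1, -4866)) = Add(Mul(Rational(1, 2), Pow(66, -1), Add(52, 66)), Mul(-1, -4866)) = Add(Mul(Rational(1, 2), Rational(1, 66), 118), 4866) = Add(Rational(59, 66), 4866) = Rational(321215, 66)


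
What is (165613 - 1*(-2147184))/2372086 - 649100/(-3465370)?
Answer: 955441836249/822015566182 ≈ 1.1623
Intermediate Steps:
(165613 - 1*(-2147184))/2372086 - 649100/(-3465370) = (165613 + 2147184)*(1/2372086) - 649100*(-1/3465370) = 2312797*(1/2372086) + 64910/346537 = 2312797/2372086 + 64910/346537 = 955441836249/822015566182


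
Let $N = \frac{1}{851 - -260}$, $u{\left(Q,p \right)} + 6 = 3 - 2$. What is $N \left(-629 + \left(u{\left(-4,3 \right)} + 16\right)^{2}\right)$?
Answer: $- \frac{508}{1111} \approx -0.45725$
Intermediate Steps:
$u{\left(Q,p \right)} = -5$ ($u{\left(Q,p \right)} = -6 + \left(3 - 2\right) = -6 + 1 = -5$)
$N = \frac{1}{1111}$ ($N = \frac{1}{851 + 260} = \frac{1}{1111} \approx 0.00090009$)
$N \left(-629 + \left(u{\left(-4,3 \right)} + 16\right)^{2}\right) = \frac{-629 + \left(-5 + 16\right)^{2}}{1111} = \frac{-629 + 11^{2}}{1111} = \frac{-629 + 121}{1111} = \frac{1}{1111} \left(-508\right) = - \frac{508}{1111}$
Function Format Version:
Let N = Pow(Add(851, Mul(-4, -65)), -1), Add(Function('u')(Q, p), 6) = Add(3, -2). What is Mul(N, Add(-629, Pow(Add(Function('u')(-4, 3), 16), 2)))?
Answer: Rational(-508, 1111) ≈ -0.45725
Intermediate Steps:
Function('u')(Q, p) = -5 (Function('u')(Q, p) = Add(-6, Add(3, -2)) = Add(-6, 1) = -5)
N = Rational(1, 1111) (N = Pow(Add(851, 260), -1) = Pow(1111, -1) = Rational(1, 1111) ≈ 0.00090009)
Mul(N, Add(-629, Pow(Add(Function('u')(-4, 3), 16), 2))) = Mul(Rational(1, 1111), Add(-629, Pow(Add(-5, 16), 2))) = Mul(Rational(1, 1111), Add(-629, Pow(11, 2))) = Mul(Rational(1, 1111), Add(-629, 121)) = Mul(Rational(1, 1111), -508) = Rational(-508, 1111)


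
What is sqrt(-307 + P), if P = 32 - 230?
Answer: I*sqrt(505) ≈ 22.472*I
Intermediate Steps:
P = -198
sqrt(-307 + P) = sqrt(-307 - 198) = sqrt(-505) = I*sqrt(505)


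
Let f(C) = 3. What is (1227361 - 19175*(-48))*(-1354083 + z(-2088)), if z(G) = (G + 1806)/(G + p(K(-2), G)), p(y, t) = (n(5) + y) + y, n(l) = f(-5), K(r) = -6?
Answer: -2032864212166403/699 ≈ -2.9082e+12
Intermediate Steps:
n(l) = 3
p(y, t) = 3 + 2*y (p(y, t) = (3 + y) + y = 3 + 2*y)
z(G) = (1806 + G)/(-9 + G) (z(G) = (G + 1806)/(G + (3 + 2*(-6))) = (1806 + G)/(G + (3 - 12)) = (1806 + G)/(G - 9) = (1806 + G)/(-9 + G))
(1227361 - 19175*(-48))*(-1354083 + z(-2088)) = (1227361 - 19175*(-48))*(-1354083 + (1806 - 2088)/(-9 - 2088)) = (1227361 + 920400)*(-1354083 - 282/(-2097)) = 2147761*(-1354083 - 1/2097*(-282)) = 2147761*(-1354083 + 94/699) = 2147761*(-946503923/699) = -2032864212166403/699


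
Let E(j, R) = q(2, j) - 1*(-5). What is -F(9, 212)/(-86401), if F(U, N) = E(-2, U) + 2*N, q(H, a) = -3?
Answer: 426/86401 ≈ 0.0049305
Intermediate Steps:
E(j, R) = 2 (E(j, R) = -3 - 1*(-5) = -3 + 5 = 2)
F(U, N) = 2 + 2*N
-F(9, 212)/(-86401) = -(2 + 2*212)/(-86401) = -(2 + 424)*(-1)/86401 = -426*(-1)/86401 = -1*(-426/86401) = 426/86401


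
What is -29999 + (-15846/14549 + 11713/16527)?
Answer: -7213390713082/240451323 ≈ -29999.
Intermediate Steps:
-29999 + (-15846/14549 + 11713/16527) = -29999 - 91474405/240451323 = -7213390713082/240451323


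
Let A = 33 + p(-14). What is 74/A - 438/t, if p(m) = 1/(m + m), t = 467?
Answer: 563350/431041 ≈ 1.3070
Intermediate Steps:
p(m) = 1/(2*m)
A = 923/28 (A = 33 + (½)/(-14) = 33 + (½)*(-1/14) = 33 - 1/28 = 923/28 ≈ 32.964)
74/A - 438/t = 74/(923/28) - 438/467 = 74*(28/923) - 438*1/467 = 2072/923 - 438/467 = 563350/431041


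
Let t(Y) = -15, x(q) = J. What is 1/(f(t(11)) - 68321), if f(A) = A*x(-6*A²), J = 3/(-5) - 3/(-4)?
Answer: -4/273293 ≈ -1.4636e-5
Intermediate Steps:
J = 3/20 (J = 3*(-⅕) - 3*(-¼) = -⅗ + ¾ = 3/20 ≈ 0.15000)
x(q) = 3/20
f(A) = 3*A/20 (f(A) = A*(3/20) = 3*A/20)
1/(f(t(11)) - 68321) = 1/((3/20)*(-15) - 68321) = 1/(-9/4 - 68321) = 1/(-273293/4) = -4/273293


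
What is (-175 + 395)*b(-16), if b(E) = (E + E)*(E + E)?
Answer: 225280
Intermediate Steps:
b(E) = 4*E² (b(E) = (2*E)*(2*E) = 4*E²)
(-175 + 395)*b(-16) = (-175 + 395)*(4*(-16)²) = 220*(4*256) = 220*1024 = 225280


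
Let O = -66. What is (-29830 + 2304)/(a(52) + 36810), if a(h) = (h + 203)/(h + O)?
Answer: -385364/515085 ≈ -0.74816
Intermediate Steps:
a(h) = (203 + h)/(-66 + h) (a(h) = (h + 203)/(h - 66) = (203 + h)/(-66 + h))
(-29830 + 2304)/(a(52) + 36810) = (-29830 + 2304)/((203 + 52)/(-66 + 52) + 36810) = -27526/(255/(-14) + 36810) = -27526/(-1/14*255 + 36810) = -27526/(-255/14 + 36810) = -27526/515085/14 = -27526*14/515085 = -385364/515085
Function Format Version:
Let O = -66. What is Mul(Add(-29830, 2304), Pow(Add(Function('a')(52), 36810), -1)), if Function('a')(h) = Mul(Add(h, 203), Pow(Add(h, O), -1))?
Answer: Rational(-385364, 515085) ≈ -0.74816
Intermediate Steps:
Function('a')(h) = Mul(Pow(Add(-66, h), -1), Add(203, h)) (Function('a')(h) = Mul(Add(h, 203), Pow(Add(h, -66), -1)) = Mul(Add(203, h), Pow(Add(-66, h), -1)) = Mul(Pow(Add(-66, h), -1), Add(203, h)))
Mul(Add(-29830, 2304), Pow(Add(Function('a')(52), 36810), -1)) = Mul(Add(-29830, 2304), Pow(Add(Mul(Pow(Add(-66, 52), -1), Add(203, 52)), 36810), -1)) = Mul(-27526, Pow(Add(Mul(Pow(-14, -1), 255), 36810), -1)) = Mul(-27526, Pow(Add(Mul(Rational(-1, 14), 255), 36810), -1)) = Mul(-27526, Pow(Add(Rational(-255, 14), 36810), -1)) = Mul(-27526, Pow(Rational(515085, 14), -1)) = Mul(-27526, Rational(14, 515085)) = Rational(-385364, 515085)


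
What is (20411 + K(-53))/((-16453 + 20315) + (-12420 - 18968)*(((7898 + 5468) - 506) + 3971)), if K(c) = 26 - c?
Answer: -10245/264143783 ≈ -3.8786e-5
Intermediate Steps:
(20411 + K(-53))/((-16453 + 20315) + (-12420 - 18968)*(((7898 + 5468) - 506) + 3971)) = (20411 + (26 - 1*(-53)))/((-16453 + 20315) + (-12420 - 18968)*(((7898 + 5468) - 506) + 3971)) = (20411 + (26 + 53))/(3862 - 31388*((13366 - 506) + 3971)) = (20411 + 79)/(3862 - 31388*(12860 + 3971)) = 20490/(3862 - 31388*16831) = 20490/(3862 - 528291428) = 20490/(-528287566) = 20490*(-1/528287566) = -10245/264143783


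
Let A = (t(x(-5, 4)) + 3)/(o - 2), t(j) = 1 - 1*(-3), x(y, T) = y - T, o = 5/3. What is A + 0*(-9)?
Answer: -21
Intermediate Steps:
o = 5/3 (o = 5*(⅓) = 5/3 ≈ 1.6667)
t(j) = 4 (t(j) = 1 + 3 = 4)
A = -21 (A = (4 + 3)/(5/3 - 2) = 7/(-⅓) = 7*(-3) = -21)
A + 0*(-9) = -21 + 0*(-9) = -21 + 0 = -21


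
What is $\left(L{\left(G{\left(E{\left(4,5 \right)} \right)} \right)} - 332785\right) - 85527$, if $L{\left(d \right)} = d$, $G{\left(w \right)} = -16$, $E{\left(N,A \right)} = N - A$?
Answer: $-418328$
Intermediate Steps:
$\left(L{\left(G{\left(E{\left(4,5 \right)} \right)} \right)} - 332785\right) - 85527 = \left(-16 - 332785\right) - 85527 = -332801 - 85527 = -418328$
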